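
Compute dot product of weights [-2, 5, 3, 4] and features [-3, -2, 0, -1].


Element-wise products:
-2 * -3 = 6
5 * -2 = -10
3 * 0 = 0
4 * -1 = -4
Sum = 6 + -10 + 0 + -4
= -8

-8


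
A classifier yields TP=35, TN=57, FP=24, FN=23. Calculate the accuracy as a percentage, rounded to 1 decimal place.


Accuracy = (TP + TN) / (TP + TN + FP + FN) * 100
= (35 + 57) / (35 + 57 + 24 + 23)
= 92 / 139
= 0.6619
= 66.2%

66.2


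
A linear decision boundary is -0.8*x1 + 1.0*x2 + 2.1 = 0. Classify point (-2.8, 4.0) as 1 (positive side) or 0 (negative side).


Compute -0.8 * -2.8 + 1.0 * 4.0 + 2.1
= 2.24 + 4.0 + 2.1
= 8.34
Since 8.34 >= 0, the point is on the positive side.

1


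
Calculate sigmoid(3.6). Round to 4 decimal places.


sigmoid(z) = 1 / (1 + exp(-z))
exp(-(3.6)) = exp(-3.6) = 0.0273
1 + 0.0273 = 1.0273
1 / 1.0273 = 0.9734

0.9734


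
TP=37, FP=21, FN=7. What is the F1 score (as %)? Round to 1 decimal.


Precision = TP / (TP + FP) = 37 / 58 = 0.6379
Recall = TP / (TP + FN) = 37 / 44 = 0.8409
F1 = 2 * P * R / (P + R)
= 2 * 0.6379 * 0.8409 / (0.6379 + 0.8409)
= 1.0729 / 1.4788
= 0.7255
As percentage: 72.5%

72.5


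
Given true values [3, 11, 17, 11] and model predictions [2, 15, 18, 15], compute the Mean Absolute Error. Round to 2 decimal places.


Absolute errors: [1, 4, 1, 4]
Sum of absolute errors = 10
MAE = 10 / 4 = 2.50

2.50


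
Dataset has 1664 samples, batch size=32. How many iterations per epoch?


Iterations per epoch = dataset_size / batch_size
= 1664 / 32
= 52

52


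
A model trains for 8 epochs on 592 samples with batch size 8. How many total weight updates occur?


Iterations per epoch = 592 / 8 = 74
Total updates = iterations_per_epoch * epochs
= 74 * 8
= 592

592


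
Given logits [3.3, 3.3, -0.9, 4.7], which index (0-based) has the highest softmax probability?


Softmax is a monotonic transformation, so it preserves the argmax.
We need to find the index of the maximum logit.
Index 0: 3.3
Index 1: 3.3
Index 2: -0.9
Index 3: 4.7
Maximum logit = 4.7 at index 3

3


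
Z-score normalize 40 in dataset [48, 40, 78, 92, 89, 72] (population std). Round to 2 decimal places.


Mean = (48 + 40 + 78 + 92 + 89 + 72) / 6 = 69.8333
Variance = sum((x_i - mean)^2) / n = 382.8056
Std = sqrt(382.8056) = 19.5654
Z = (x - mean) / std
= (40 - 69.8333) / 19.5654
= -29.8333 / 19.5654
= -1.52

-1.52


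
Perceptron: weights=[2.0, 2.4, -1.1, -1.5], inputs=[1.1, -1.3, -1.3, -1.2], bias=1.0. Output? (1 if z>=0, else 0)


z = w . x + b
= 2.0*1.1 + 2.4*-1.3 + -1.1*-1.3 + -1.5*-1.2 + 1.0
= 2.2 + -3.12 + 1.43 + 1.8 + 1.0
= 2.31 + 1.0
= 3.31
Since z = 3.31 >= 0, output = 1

1


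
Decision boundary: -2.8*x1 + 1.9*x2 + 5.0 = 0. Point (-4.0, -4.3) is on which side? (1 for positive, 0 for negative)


Compute -2.8 * -4.0 + 1.9 * -4.3 + 5.0
= 11.2 + -8.17 + 5.0
= 8.03
Since 8.03 >= 0, the point is on the positive side.

1


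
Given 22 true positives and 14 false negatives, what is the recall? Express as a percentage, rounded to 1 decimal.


Recall = TP / (TP + FN) * 100
= 22 / (22 + 14)
= 22 / 36
= 0.6111
= 61.1%

61.1


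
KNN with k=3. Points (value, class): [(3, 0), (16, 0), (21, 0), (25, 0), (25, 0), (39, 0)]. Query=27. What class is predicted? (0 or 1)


Distances from query 27:
Point 25 (class 0): distance = 2
Point 25 (class 0): distance = 2
Point 21 (class 0): distance = 6
K=3 nearest neighbors: classes = [0, 0, 0]
Votes for class 1: 0 / 3
Majority vote => class 0

0


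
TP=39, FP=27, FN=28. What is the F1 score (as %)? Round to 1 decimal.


Precision = TP / (TP + FP) = 39 / 66 = 0.5909
Recall = TP / (TP + FN) = 39 / 67 = 0.5821
F1 = 2 * P * R / (P + R)
= 2 * 0.5909 * 0.5821 / (0.5909 + 0.5821)
= 0.6879 / 1.173
= 0.5865
As percentage: 58.6%

58.6


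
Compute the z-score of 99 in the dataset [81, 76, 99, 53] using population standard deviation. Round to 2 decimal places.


Mean = (81 + 76 + 99 + 53) / 4 = 77.25
Variance = sum((x_i - mean)^2) / n = 269.1875
Std = sqrt(269.1875) = 16.4069
Z = (x - mean) / std
= (99 - 77.25) / 16.4069
= 21.75 / 16.4069
= 1.33

1.33


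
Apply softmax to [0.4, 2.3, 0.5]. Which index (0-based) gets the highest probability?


Softmax is a monotonic transformation, so it preserves the argmax.
We need to find the index of the maximum logit.
Index 0: 0.4
Index 1: 2.3
Index 2: 0.5
Maximum logit = 2.3 at index 1

1


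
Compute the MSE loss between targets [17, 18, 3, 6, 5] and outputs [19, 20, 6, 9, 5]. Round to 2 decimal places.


Differences: [-2, -2, -3, -3, 0]
Squared errors: [4, 4, 9, 9, 0]
Sum of squared errors = 26
MSE = 26 / 5 = 5.20

5.20


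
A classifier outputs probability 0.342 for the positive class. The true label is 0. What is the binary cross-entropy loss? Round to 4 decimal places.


For y=0: Loss = -log(1-p)
= -log(1 - 0.342)
= -log(0.658)
= -(-0.4186)
= 0.4186

0.4186


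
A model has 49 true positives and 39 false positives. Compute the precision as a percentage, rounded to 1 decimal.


Precision = TP / (TP + FP) * 100
= 49 / (49 + 39)
= 49 / 88
= 0.5568
= 55.7%

55.7


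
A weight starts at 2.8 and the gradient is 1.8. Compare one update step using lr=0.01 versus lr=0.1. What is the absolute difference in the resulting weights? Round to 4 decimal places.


With lr=0.01: w_new = 2.8 - 0.01 * 1.8 = 2.782
With lr=0.1: w_new = 2.8 - 0.1 * 1.8 = 2.62
Absolute difference = |2.782 - 2.62|
= 0.1620

0.1620


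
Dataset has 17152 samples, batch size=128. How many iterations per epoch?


Iterations per epoch = dataset_size / batch_size
= 17152 / 128
= 134

134


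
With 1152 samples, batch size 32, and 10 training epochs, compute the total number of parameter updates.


Iterations per epoch = 1152 / 32 = 36
Total updates = iterations_per_epoch * epochs
= 36 * 10
= 360

360


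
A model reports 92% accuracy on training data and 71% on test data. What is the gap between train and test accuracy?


Gap = train_accuracy - test_accuracy
= 92 - 71
= 21%
This large gap strongly indicates overfitting.

21


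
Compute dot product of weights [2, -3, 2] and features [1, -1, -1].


Element-wise products:
2 * 1 = 2
-3 * -1 = 3
2 * -1 = -2
Sum = 2 + 3 + -2
= 3

3


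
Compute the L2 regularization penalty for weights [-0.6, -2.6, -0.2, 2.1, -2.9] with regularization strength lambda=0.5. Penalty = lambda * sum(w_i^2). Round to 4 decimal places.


Squaring each weight:
(-0.6)^2 = 0.36
(-2.6)^2 = 6.76
(-0.2)^2 = 0.04
2.1^2 = 4.41
(-2.9)^2 = 8.41
Sum of squares = 19.98
Penalty = 0.5 * 19.98 = 9.9900

9.9900


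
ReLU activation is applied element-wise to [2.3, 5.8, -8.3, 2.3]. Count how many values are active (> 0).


ReLU(x) = max(0, x) for each element:
ReLU(2.3) = 2.3
ReLU(5.8) = 5.8
ReLU(-8.3) = 0
ReLU(2.3) = 2.3
Active neurons (>0): 3

3


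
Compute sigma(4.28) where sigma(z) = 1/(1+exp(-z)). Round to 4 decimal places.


sigmoid(z) = 1 / (1 + exp(-z))
exp(-(4.28)) = exp(-4.28) = 0.0138
1 + 0.0138 = 1.0138
1 / 1.0138 = 0.9863

0.9863


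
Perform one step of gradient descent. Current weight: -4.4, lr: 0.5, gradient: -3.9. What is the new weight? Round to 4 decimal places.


w_new = w_old - lr * gradient
= -4.4 - 0.5 * -3.9
= -4.4 - (-1.95)
= -2.4500

-2.4500


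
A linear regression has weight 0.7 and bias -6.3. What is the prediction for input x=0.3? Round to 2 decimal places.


y = 0.7 * 0.3 + (-6.3)
= 0.21 + (-6.3)
= -6.09

-6.09


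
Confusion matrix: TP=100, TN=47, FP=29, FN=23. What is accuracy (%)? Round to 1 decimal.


Accuracy = (TP + TN) / (TP + TN + FP + FN) * 100
= (100 + 47) / (100 + 47 + 29 + 23)
= 147 / 199
= 0.7387
= 73.9%

73.9


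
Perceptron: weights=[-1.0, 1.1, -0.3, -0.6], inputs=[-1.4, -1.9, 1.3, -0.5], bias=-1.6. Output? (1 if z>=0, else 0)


z = w . x + b
= -1.0*-1.4 + 1.1*-1.9 + -0.3*1.3 + -0.6*-0.5 + -1.6
= 1.4 + -2.09 + -0.39 + 0.3 + -1.6
= -0.78 + -1.6
= -2.38
Since z = -2.38 < 0, output = 0

0


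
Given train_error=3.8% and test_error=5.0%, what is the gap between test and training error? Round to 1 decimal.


Generalization gap = test_error - train_error
= 5.0 - 3.8
= 1.2%
A small gap suggests good generalization.

1.2


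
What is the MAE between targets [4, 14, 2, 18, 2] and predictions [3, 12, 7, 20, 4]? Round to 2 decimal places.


Absolute errors: [1, 2, 5, 2, 2]
Sum of absolute errors = 12
MAE = 12 / 5 = 2.40

2.40


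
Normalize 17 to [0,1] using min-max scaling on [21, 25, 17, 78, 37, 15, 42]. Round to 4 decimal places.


Min = 15, Max = 78
Range = 78 - 15 = 63
Scaled = (x - min) / (max - min)
= (17 - 15) / 63
= 2 / 63
= 0.0317

0.0317


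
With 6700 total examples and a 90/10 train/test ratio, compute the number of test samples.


Train samples = 6700 * 90% = 6030
Test samples = 6700 - 6030
= 670

670


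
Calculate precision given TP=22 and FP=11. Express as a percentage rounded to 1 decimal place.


Precision = TP / (TP + FP) * 100
= 22 / (22 + 11)
= 22 / 33
= 0.6667
= 66.7%

66.7


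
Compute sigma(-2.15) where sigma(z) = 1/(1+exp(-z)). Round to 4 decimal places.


sigmoid(z) = 1 / (1 + exp(-z))
exp(-(-2.15)) = exp(2.15) = 8.5849
1 + 8.5849 = 9.5849
1 / 9.5849 = 0.1043

0.1043


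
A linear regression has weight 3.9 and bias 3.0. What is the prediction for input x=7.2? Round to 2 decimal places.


y = 3.9 * 7.2 + (3.0)
= 28.08 + (3.0)
= 31.08

31.08


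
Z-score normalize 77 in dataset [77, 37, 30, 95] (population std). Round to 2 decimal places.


Mean = (77 + 37 + 30 + 95) / 4 = 59.75
Variance = sum((x_i - mean)^2) / n = 735.6875
Std = sqrt(735.6875) = 27.1236
Z = (x - mean) / std
= (77 - 59.75) / 27.1236
= 17.25 / 27.1236
= 0.64

0.64


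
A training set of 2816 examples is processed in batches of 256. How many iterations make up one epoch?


Iterations per epoch = dataset_size / batch_size
= 2816 / 256
= 11

11


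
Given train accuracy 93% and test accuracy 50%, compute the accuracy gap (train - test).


Gap = train_accuracy - test_accuracy
= 93 - 50
= 43%
This large gap strongly indicates overfitting.

43


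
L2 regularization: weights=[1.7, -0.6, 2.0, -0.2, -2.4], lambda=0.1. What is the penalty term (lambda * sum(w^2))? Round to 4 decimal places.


Squaring each weight:
1.7^2 = 2.89
(-0.6)^2 = 0.36
2.0^2 = 4.0
(-0.2)^2 = 0.04
(-2.4)^2 = 5.76
Sum of squares = 13.05
Penalty = 0.1 * 13.05 = 1.3050

1.3050


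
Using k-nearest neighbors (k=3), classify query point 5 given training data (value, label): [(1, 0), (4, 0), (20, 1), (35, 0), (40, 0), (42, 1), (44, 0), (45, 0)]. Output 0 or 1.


Distances from query 5:
Point 4 (class 0): distance = 1
Point 1 (class 0): distance = 4
Point 20 (class 1): distance = 15
K=3 nearest neighbors: classes = [0, 0, 1]
Votes for class 1: 1 / 3
Majority vote => class 0

0


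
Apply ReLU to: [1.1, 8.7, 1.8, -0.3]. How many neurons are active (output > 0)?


ReLU(x) = max(0, x) for each element:
ReLU(1.1) = 1.1
ReLU(8.7) = 8.7
ReLU(1.8) = 1.8
ReLU(-0.3) = 0
Active neurons (>0): 3

3


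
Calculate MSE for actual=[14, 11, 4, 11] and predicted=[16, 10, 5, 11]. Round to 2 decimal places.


Differences: [-2, 1, -1, 0]
Squared errors: [4, 1, 1, 0]
Sum of squared errors = 6
MSE = 6 / 4 = 1.50

1.50


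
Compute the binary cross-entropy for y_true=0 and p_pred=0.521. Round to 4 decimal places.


For y=0: Loss = -log(1-p)
= -log(1 - 0.521)
= -log(0.479)
= -(-0.7361)
= 0.7361

0.7361


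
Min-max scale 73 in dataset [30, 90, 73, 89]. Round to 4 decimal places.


Min = 30, Max = 90
Range = 90 - 30 = 60
Scaled = (x - min) / (max - min)
= (73 - 30) / 60
= 43 / 60
= 0.7167

0.7167


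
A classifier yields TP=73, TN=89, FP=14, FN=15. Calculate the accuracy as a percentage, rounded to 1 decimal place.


Accuracy = (TP + TN) / (TP + TN + FP + FN) * 100
= (73 + 89) / (73 + 89 + 14 + 15)
= 162 / 191
= 0.8482
= 84.8%

84.8


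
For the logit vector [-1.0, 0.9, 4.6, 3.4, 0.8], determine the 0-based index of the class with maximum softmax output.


Softmax is a monotonic transformation, so it preserves the argmax.
We need to find the index of the maximum logit.
Index 0: -1.0
Index 1: 0.9
Index 2: 4.6
Index 3: 3.4
Index 4: 0.8
Maximum logit = 4.6 at index 2

2


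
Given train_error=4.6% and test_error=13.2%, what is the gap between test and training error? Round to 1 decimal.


Generalization gap = test_error - train_error
= 13.2 - 4.6
= 8.6%
A moderate gap.

8.6


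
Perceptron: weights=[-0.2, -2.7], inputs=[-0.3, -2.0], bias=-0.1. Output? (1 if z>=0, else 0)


z = w . x + b
= -0.2*-0.3 + -2.7*-2.0 + -0.1
= 0.06 + 5.4 + -0.1
= 5.46 + -0.1
= 5.36
Since z = 5.36 >= 0, output = 1

1


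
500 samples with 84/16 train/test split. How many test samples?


Train samples = 500 * 84% = 420
Test samples = 500 - 420
= 80

80


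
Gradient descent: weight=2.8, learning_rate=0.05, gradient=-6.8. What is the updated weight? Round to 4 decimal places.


w_new = w_old - lr * gradient
= 2.8 - 0.05 * -6.8
= 2.8 - (-0.34)
= 3.1400

3.1400


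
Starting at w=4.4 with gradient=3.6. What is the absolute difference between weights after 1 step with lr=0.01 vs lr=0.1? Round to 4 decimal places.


With lr=0.01: w_new = 4.4 - 0.01 * 3.6 = 4.364
With lr=0.1: w_new = 4.4 - 0.1 * 3.6 = 4.04
Absolute difference = |4.364 - 4.04|
= 0.3240

0.3240


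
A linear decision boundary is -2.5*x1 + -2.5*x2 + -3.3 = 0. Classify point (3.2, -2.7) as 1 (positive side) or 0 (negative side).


Compute -2.5 * 3.2 + -2.5 * -2.7 + -3.3
= -8.0 + 6.75 + -3.3
= -4.55
Since -4.55 < 0, the point is on the negative side.

0


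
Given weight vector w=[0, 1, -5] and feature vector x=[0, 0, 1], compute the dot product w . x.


Element-wise products:
0 * 0 = 0
1 * 0 = 0
-5 * 1 = -5
Sum = 0 + 0 + -5
= -5

-5


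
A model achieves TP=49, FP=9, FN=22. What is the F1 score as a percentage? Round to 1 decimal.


Precision = TP / (TP + FP) = 49 / 58 = 0.8448
Recall = TP / (TP + FN) = 49 / 71 = 0.6901
F1 = 2 * P * R / (P + R)
= 2 * 0.8448 * 0.6901 / (0.8448 + 0.6901)
= 1.1661 / 1.535
= 0.7597
As percentage: 76.0%

76.0


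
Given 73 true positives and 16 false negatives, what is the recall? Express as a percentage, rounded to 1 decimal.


Recall = TP / (TP + FN) * 100
= 73 / (73 + 16)
= 73 / 89
= 0.8202
= 82.0%

82.0


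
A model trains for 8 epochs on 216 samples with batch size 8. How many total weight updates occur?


Iterations per epoch = 216 / 8 = 27
Total updates = iterations_per_epoch * epochs
= 27 * 8
= 216

216


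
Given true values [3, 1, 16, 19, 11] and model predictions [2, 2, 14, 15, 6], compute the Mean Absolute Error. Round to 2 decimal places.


Absolute errors: [1, 1, 2, 4, 5]
Sum of absolute errors = 13
MAE = 13 / 5 = 2.60

2.60


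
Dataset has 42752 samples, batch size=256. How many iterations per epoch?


Iterations per epoch = dataset_size / batch_size
= 42752 / 256
= 167

167


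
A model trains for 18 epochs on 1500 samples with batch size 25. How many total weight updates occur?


Iterations per epoch = 1500 / 25 = 60
Total updates = iterations_per_epoch * epochs
= 60 * 18
= 1080

1080


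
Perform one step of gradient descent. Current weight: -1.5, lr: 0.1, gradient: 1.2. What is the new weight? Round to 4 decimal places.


w_new = w_old - lr * gradient
= -1.5 - 0.1 * 1.2
= -1.5 - (0.12)
= -1.6200

-1.6200


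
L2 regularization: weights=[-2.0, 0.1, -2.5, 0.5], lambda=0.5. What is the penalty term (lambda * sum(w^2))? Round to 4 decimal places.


Squaring each weight:
(-2.0)^2 = 4.0
0.1^2 = 0.01
(-2.5)^2 = 6.25
0.5^2 = 0.25
Sum of squares = 10.51
Penalty = 0.5 * 10.51 = 5.2550

5.2550


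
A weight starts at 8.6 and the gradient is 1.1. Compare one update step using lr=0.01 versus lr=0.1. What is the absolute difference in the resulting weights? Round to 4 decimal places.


With lr=0.01: w_new = 8.6 - 0.01 * 1.1 = 8.589
With lr=0.1: w_new = 8.6 - 0.1 * 1.1 = 8.49
Absolute difference = |8.589 - 8.49|
= 0.0990

0.0990


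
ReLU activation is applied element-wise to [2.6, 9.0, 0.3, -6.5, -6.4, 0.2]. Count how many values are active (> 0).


ReLU(x) = max(0, x) for each element:
ReLU(2.6) = 2.6
ReLU(9.0) = 9.0
ReLU(0.3) = 0.3
ReLU(-6.5) = 0
ReLU(-6.4) = 0
ReLU(0.2) = 0.2
Active neurons (>0): 4

4


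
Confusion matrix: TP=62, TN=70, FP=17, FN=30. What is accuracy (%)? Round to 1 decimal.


Accuracy = (TP + TN) / (TP + TN + FP + FN) * 100
= (62 + 70) / (62 + 70 + 17 + 30)
= 132 / 179
= 0.7374
= 73.7%

73.7


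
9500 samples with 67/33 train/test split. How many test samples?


Train samples = 9500 * 67% = 6365
Test samples = 9500 - 6365
= 3135

3135


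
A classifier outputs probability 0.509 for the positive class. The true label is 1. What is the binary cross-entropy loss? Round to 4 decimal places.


For y=1: Loss = -log(p)
= -log(0.509)
= -(-0.6753)
= 0.6753

0.6753


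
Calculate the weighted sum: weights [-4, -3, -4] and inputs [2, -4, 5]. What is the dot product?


Element-wise products:
-4 * 2 = -8
-3 * -4 = 12
-4 * 5 = -20
Sum = -8 + 12 + -20
= -16

-16


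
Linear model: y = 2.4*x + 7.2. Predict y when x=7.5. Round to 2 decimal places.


y = 2.4 * 7.5 + (7.2)
= 18.0 + (7.2)
= 25.20

25.20


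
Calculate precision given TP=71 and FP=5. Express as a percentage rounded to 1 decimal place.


Precision = TP / (TP + FP) * 100
= 71 / (71 + 5)
= 71 / 76
= 0.9342
= 93.4%

93.4


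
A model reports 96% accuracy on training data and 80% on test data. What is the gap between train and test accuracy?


Gap = train_accuracy - test_accuracy
= 96 - 80
= 16%
This gap suggests the model is overfitting.

16


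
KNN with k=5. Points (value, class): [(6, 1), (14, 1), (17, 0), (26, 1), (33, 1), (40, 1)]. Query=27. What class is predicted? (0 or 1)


Distances from query 27:
Point 26 (class 1): distance = 1
Point 33 (class 1): distance = 6
Point 17 (class 0): distance = 10
Point 14 (class 1): distance = 13
Point 40 (class 1): distance = 13
K=5 nearest neighbors: classes = [1, 1, 0, 1, 1]
Votes for class 1: 4 / 5
Majority vote => class 1

1


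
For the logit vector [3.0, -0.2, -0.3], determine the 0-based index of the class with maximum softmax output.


Softmax is a monotonic transformation, so it preserves the argmax.
We need to find the index of the maximum logit.
Index 0: 3.0
Index 1: -0.2
Index 2: -0.3
Maximum logit = 3.0 at index 0

0


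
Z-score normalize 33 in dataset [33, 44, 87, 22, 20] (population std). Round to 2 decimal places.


Mean = (33 + 44 + 87 + 22 + 20) / 5 = 41.2
Variance = sum((x_i - mean)^2) / n = 598.16
Std = sqrt(598.16) = 24.4573
Z = (x - mean) / std
= (33 - 41.2) / 24.4573
= -8.2 / 24.4573
= -0.34

-0.34


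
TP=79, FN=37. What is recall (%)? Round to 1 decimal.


Recall = TP / (TP + FN) * 100
= 79 / (79 + 37)
= 79 / 116
= 0.681
= 68.1%

68.1


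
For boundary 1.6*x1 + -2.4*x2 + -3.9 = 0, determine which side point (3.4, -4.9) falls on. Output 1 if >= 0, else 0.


Compute 1.6 * 3.4 + -2.4 * -4.9 + -3.9
= 5.44 + 11.76 + -3.9
= 13.3
Since 13.3 >= 0, the point is on the positive side.

1


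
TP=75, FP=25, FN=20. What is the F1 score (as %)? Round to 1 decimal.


Precision = TP / (TP + FP) = 75 / 100 = 0.75
Recall = TP / (TP + FN) = 75 / 95 = 0.7895
F1 = 2 * P * R / (P + R)
= 2 * 0.75 * 0.7895 / (0.75 + 0.7895)
= 1.1842 / 1.5395
= 0.7692
As percentage: 76.9%

76.9


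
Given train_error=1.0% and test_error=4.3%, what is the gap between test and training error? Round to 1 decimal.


Generalization gap = test_error - train_error
= 4.3 - 1.0
= 3.3%
A moderate gap.

3.3


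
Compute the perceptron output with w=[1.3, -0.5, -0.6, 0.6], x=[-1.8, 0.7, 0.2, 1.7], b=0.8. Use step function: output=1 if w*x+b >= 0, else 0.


z = w . x + b
= 1.3*-1.8 + -0.5*0.7 + -0.6*0.2 + 0.6*1.7 + 0.8
= -2.34 + -0.35 + -0.12 + 1.02 + 0.8
= -1.79 + 0.8
= -0.99
Since z = -0.99 < 0, output = 0

0


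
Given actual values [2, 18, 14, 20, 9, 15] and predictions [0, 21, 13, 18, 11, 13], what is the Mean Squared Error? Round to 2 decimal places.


Differences: [2, -3, 1, 2, -2, 2]
Squared errors: [4, 9, 1, 4, 4, 4]
Sum of squared errors = 26
MSE = 26 / 6 = 4.33

4.33


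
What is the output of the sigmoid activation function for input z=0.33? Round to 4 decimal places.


sigmoid(z) = 1 / (1 + exp(-z))
exp(-(0.33)) = exp(-0.33) = 0.7189
1 + 0.7189 = 1.7189
1 / 1.7189 = 0.5818

0.5818


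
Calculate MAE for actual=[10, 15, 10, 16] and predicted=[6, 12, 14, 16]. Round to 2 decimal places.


Absolute errors: [4, 3, 4, 0]
Sum of absolute errors = 11
MAE = 11 / 4 = 2.75

2.75


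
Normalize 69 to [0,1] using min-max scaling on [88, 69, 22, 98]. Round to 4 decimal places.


Min = 22, Max = 98
Range = 98 - 22 = 76
Scaled = (x - min) / (max - min)
= (69 - 22) / 76
= 47 / 76
= 0.6184

0.6184


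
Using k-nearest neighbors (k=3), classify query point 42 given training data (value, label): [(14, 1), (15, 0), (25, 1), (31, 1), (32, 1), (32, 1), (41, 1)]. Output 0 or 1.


Distances from query 42:
Point 41 (class 1): distance = 1
Point 32 (class 1): distance = 10
Point 32 (class 1): distance = 10
K=3 nearest neighbors: classes = [1, 1, 1]
Votes for class 1: 3 / 3
Majority vote => class 1

1


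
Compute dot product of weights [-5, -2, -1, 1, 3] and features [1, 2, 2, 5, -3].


Element-wise products:
-5 * 1 = -5
-2 * 2 = -4
-1 * 2 = -2
1 * 5 = 5
3 * -3 = -9
Sum = -5 + -4 + -2 + 5 + -9
= -15

-15


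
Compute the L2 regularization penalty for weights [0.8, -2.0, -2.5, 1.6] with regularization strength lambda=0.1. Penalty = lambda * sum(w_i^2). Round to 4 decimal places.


Squaring each weight:
0.8^2 = 0.64
(-2.0)^2 = 4.0
(-2.5)^2 = 6.25
1.6^2 = 2.56
Sum of squares = 13.45
Penalty = 0.1 * 13.45 = 1.3450

1.3450


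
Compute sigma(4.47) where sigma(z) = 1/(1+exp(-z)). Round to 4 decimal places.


sigmoid(z) = 1 / (1 + exp(-z))
exp(-(4.47)) = exp(-4.47) = 0.0114
1 + 0.0114 = 1.0114
1 / 1.0114 = 0.9887

0.9887


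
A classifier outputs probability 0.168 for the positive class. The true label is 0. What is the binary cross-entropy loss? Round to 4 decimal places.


For y=0: Loss = -log(1-p)
= -log(1 - 0.168)
= -log(0.832)
= -(-0.1839)
= 0.1839

0.1839


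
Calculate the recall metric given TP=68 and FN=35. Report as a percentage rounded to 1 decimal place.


Recall = TP / (TP + FN) * 100
= 68 / (68 + 35)
= 68 / 103
= 0.6602
= 66.0%

66.0


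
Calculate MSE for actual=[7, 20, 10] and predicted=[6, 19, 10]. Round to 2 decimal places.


Differences: [1, 1, 0]
Squared errors: [1, 1, 0]
Sum of squared errors = 2
MSE = 2 / 3 = 0.67

0.67


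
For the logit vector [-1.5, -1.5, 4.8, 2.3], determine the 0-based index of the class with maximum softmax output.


Softmax is a monotonic transformation, so it preserves the argmax.
We need to find the index of the maximum logit.
Index 0: -1.5
Index 1: -1.5
Index 2: 4.8
Index 3: 2.3
Maximum logit = 4.8 at index 2

2


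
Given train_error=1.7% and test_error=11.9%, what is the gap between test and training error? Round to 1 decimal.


Generalization gap = test_error - train_error
= 11.9 - 1.7
= 10.2%
A large gap suggests overfitting.

10.2


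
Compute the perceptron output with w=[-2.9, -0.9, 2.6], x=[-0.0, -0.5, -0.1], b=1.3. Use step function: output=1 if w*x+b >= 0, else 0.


z = w . x + b
= -2.9*-0.0 + -0.9*-0.5 + 2.6*-0.1 + 1.3
= 0.0 + 0.45 + -0.26 + 1.3
= 0.19 + 1.3
= 1.49
Since z = 1.49 >= 0, output = 1

1


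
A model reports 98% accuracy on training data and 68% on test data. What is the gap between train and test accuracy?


Gap = train_accuracy - test_accuracy
= 98 - 68
= 30%
This large gap strongly indicates overfitting.

30


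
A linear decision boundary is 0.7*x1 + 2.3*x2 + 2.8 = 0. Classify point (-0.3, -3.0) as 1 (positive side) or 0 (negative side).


Compute 0.7 * -0.3 + 2.3 * -3.0 + 2.8
= -0.21 + -6.9 + 2.8
= -4.31
Since -4.31 < 0, the point is on the negative side.

0


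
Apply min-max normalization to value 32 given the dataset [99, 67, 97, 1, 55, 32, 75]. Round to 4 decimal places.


Min = 1, Max = 99
Range = 99 - 1 = 98
Scaled = (x - min) / (max - min)
= (32 - 1) / 98
= 31 / 98
= 0.3163

0.3163


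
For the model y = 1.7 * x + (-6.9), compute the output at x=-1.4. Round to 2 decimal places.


y = 1.7 * -1.4 + (-6.9)
= -2.38 + (-6.9)
= -9.28

-9.28


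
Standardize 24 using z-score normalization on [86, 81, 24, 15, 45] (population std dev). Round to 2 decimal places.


Mean = (86 + 81 + 24 + 15 + 45) / 5 = 50.2
Variance = sum((x_i - mean)^2) / n = 836.56
Std = sqrt(836.56) = 28.9233
Z = (x - mean) / std
= (24 - 50.2) / 28.9233
= -26.2 / 28.9233
= -0.91

-0.91


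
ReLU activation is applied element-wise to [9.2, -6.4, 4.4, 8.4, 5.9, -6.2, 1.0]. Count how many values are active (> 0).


ReLU(x) = max(0, x) for each element:
ReLU(9.2) = 9.2
ReLU(-6.4) = 0
ReLU(4.4) = 4.4
ReLU(8.4) = 8.4
ReLU(5.9) = 5.9
ReLU(-6.2) = 0
ReLU(1.0) = 1.0
Active neurons (>0): 5

5


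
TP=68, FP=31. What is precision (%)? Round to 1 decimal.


Precision = TP / (TP + FP) * 100
= 68 / (68 + 31)
= 68 / 99
= 0.6869
= 68.7%

68.7


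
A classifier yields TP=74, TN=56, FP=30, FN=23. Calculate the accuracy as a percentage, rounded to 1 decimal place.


Accuracy = (TP + TN) / (TP + TN + FP + FN) * 100
= (74 + 56) / (74 + 56 + 30 + 23)
= 130 / 183
= 0.7104
= 71.0%

71.0


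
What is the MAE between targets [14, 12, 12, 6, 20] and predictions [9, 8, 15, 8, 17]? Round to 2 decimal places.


Absolute errors: [5, 4, 3, 2, 3]
Sum of absolute errors = 17
MAE = 17 / 5 = 3.40

3.40


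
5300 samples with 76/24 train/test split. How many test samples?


Train samples = 5300 * 76% = 4028
Test samples = 5300 - 4028
= 1272

1272


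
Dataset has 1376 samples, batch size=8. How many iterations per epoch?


Iterations per epoch = dataset_size / batch_size
= 1376 / 8
= 172

172


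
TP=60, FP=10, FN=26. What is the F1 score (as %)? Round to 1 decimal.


Precision = TP / (TP + FP) = 60 / 70 = 0.8571
Recall = TP / (TP + FN) = 60 / 86 = 0.6977
F1 = 2 * P * R / (P + R)
= 2 * 0.8571 * 0.6977 / (0.8571 + 0.6977)
= 1.196 / 1.5548
= 0.7692
As percentage: 76.9%

76.9


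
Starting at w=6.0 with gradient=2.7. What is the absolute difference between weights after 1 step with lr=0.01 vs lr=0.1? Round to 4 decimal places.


With lr=0.01: w_new = 6.0 - 0.01 * 2.7 = 5.973
With lr=0.1: w_new = 6.0 - 0.1 * 2.7 = 5.73
Absolute difference = |5.973 - 5.73|
= 0.2430

0.2430


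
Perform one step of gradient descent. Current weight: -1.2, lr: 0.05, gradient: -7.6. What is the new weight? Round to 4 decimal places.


w_new = w_old - lr * gradient
= -1.2 - 0.05 * -7.6
= -1.2 - (-0.38)
= -0.8200

-0.8200


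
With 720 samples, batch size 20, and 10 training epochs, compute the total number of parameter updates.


Iterations per epoch = 720 / 20 = 36
Total updates = iterations_per_epoch * epochs
= 36 * 10
= 360

360


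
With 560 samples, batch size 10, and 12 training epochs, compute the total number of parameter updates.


Iterations per epoch = 560 / 10 = 56
Total updates = iterations_per_epoch * epochs
= 56 * 12
= 672

672


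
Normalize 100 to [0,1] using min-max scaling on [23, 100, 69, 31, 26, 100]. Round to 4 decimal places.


Min = 23, Max = 100
Range = 100 - 23 = 77
Scaled = (x - min) / (max - min)
= (100 - 23) / 77
= 77 / 77
= 1.0000

1.0000


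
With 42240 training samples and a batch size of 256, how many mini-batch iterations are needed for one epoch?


Iterations per epoch = dataset_size / batch_size
= 42240 / 256
= 165

165


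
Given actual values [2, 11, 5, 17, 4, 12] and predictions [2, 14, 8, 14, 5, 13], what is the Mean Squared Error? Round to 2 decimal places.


Differences: [0, -3, -3, 3, -1, -1]
Squared errors: [0, 9, 9, 9, 1, 1]
Sum of squared errors = 29
MSE = 29 / 6 = 4.83

4.83


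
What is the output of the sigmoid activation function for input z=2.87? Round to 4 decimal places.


sigmoid(z) = 1 / (1 + exp(-z))
exp(-(2.87)) = exp(-2.87) = 0.0567
1 + 0.0567 = 1.0567
1 / 1.0567 = 0.9463

0.9463


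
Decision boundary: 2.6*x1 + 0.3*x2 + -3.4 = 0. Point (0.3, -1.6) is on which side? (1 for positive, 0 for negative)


Compute 2.6 * 0.3 + 0.3 * -1.6 + -3.4
= 0.78 + -0.48 + -3.4
= -3.1
Since -3.1 < 0, the point is on the negative side.

0


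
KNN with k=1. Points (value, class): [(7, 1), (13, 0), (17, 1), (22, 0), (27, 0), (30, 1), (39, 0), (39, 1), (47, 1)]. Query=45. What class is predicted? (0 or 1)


Distances from query 45:
Point 47 (class 1): distance = 2
K=1 nearest neighbors: classes = [1]
Votes for class 1: 1 / 1
Majority vote => class 1

1


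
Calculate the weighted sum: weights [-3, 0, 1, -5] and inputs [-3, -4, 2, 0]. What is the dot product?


Element-wise products:
-3 * -3 = 9
0 * -4 = 0
1 * 2 = 2
-5 * 0 = 0
Sum = 9 + 0 + 2 + 0
= 11

11


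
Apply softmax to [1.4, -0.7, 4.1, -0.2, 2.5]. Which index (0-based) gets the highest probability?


Softmax is a monotonic transformation, so it preserves the argmax.
We need to find the index of the maximum logit.
Index 0: 1.4
Index 1: -0.7
Index 2: 4.1
Index 3: -0.2
Index 4: 2.5
Maximum logit = 4.1 at index 2

2


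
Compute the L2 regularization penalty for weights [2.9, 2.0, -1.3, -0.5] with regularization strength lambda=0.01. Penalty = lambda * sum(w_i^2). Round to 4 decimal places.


Squaring each weight:
2.9^2 = 8.41
2.0^2 = 4.0
(-1.3)^2 = 1.69
(-0.5)^2 = 0.25
Sum of squares = 14.35
Penalty = 0.01 * 14.35 = 0.1435

0.1435


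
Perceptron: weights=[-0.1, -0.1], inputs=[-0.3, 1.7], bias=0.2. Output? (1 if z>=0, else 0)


z = w . x + b
= -0.1*-0.3 + -0.1*1.7 + 0.2
= 0.03 + -0.17 + 0.2
= -0.14 + 0.2
= 0.06
Since z = 0.06 >= 0, output = 1

1


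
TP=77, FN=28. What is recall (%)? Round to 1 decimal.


Recall = TP / (TP + FN) * 100
= 77 / (77 + 28)
= 77 / 105
= 0.7333
= 73.3%

73.3


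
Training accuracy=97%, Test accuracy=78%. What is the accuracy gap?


Gap = train_accuracy - test_accuracy
= 97 - 78
= 19%
This gap suggests the model is overfitting.

19


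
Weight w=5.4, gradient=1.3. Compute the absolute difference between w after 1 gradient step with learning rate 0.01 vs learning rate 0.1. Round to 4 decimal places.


With lr=0.01: w_new = 5.4 - 0.01 * 1.3 = 5.387
With lr=0.1: w_new = 5.4 - 0.1 * 1.3 = 5.27
Absolute difference = |5.387 - 5.27|
= 0.1170

0.1170


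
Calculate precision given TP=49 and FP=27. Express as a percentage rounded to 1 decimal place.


Precision = TP / (TP + FP) * 100
= 49 / (49 + 27)
= 49 / 76
= 0.6447
= 64.5%

64.5


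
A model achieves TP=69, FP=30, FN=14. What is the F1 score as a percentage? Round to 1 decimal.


Precision = TP / (TP + FP) = 69 / 99 = 0.697
Recall = TP / (TP + FN) = 69 / 83 = 0.8313
F1 = 2 * P * R / (P + R)
= 2 * 0.697 * 0.8313 / (0.697 + 0.8313)
= 1.1588 / 1.5283
= 0.7582
As percentage: 75.8%

75.8


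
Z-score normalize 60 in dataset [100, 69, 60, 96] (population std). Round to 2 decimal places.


Mean = (100 + 69 + 60 + 96) / 4 = 81.25
Variance = sum((x_i - mean)^2) / n = 292.6875
Std = sqrt(292.6875) = 17.1081
Z = (x - mean) / std
= (60 - 81.25) / 17.1081
= -21.25 / 17.1081
= -1.24

-1.24


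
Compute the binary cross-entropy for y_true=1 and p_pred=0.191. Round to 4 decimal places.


For y=1: Loss = -log(p)
= -log(0.191)
= -(-1.6555)
= 1.6555

1.6555


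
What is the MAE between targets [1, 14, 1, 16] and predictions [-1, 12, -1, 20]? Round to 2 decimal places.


Absolute errors: [2, 2, 2, 4]
Sum of absolute errors = 10
MAE = 10 / 4 = 2.50

2.50


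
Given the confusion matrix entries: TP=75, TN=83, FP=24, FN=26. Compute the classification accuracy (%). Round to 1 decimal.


Accuracy = (TP + TN) / (TP + TN + FP + FN) * 100
= (75 + 83) / (75 + 83 + 24 + 26)
= 158 / 208
= 0.7596
= 76.0%

76.0


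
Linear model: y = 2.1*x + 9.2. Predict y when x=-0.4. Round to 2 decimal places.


y = 2.1 * -0.4 + (9.2)
= -0.84 + (9.2)
= 8.36

8.36


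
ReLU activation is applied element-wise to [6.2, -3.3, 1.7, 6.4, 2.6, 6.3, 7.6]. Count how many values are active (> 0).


ReLU(x) = max(0, x) for each element:
ReLU(6.2) = 6.2
ReLU(-3.3) = 0
ReLU(1.7) = 1.7
ReLU(6.4) = 6.4
ReLU(2.6) = 2.6
ReLU(6.3) = 6.3
ReLU(7.6) = 7.6
Active neurons (>0): 6

6


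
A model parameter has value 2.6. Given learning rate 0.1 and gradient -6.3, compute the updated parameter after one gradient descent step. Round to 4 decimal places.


w_new = w_old - lr * gradient
= 2.6 - 0.1 * -6.3
= 2.6 - (-0.63)
= 3.2300

3.2300


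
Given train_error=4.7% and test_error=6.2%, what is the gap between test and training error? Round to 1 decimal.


Generalization gap = test_error - train_error
= 6.2 - 4.7
= 1.5%
A small gap suggests good generalization.

1.5


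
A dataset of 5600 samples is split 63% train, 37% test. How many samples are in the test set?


Train samples = 5600 * 63% = 3528
Test samples = 5600 - 3528
= 2072

2072


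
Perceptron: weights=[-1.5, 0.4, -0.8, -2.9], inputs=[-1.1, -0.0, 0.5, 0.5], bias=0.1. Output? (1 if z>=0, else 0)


z = w . x + b
= -1.5*-1.1 + 0.4*-0.0 + -0.8*0.5 + -2.9*0.5 + 0.1
= 1.65 + -0.0 + -0.4 + -1.45 + 0.1
= -0.2 + 0.1
= -0.1
Since z = -0.1 < 0, output = 0

0


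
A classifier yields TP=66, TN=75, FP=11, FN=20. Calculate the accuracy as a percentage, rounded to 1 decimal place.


Accuracy = (TP + TN) / (TP + TN + FP + FN) * 100
= (66 + 75) / (66 + 75 + 11 + 20)
= 141 / 172
= 0.8198
= 82.0%

82.0


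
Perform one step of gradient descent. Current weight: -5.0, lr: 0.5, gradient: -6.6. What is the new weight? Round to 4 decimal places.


w_new = w_old - lr * gradient
= -5.0 - 0.5 * -6.6
= -5.0 - (-3.3)
= -1.7000

-1.7000


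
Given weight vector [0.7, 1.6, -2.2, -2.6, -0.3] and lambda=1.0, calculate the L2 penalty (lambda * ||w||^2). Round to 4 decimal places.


Squaring each weight:
0.7^2 = 0.49
1.6^2 = 2.56
(-2.2)^2 = 4.84
(-2.6)^2 = 6.76
(-0.3)^2 = 0.09
Sum of squares = 14.74
Penalty = 1.0 * 14.74 = 14.7400

14.7400


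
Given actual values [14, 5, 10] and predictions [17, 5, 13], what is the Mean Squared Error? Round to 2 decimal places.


Differences: [-3, 0, -3]
Squared errors: [9, 0, 9]
Sum of squared errors = 18
MSE = 18 / 3 = 6.00

6.00


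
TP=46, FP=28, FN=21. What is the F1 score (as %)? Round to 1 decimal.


Precision = TP / (TP + FP) = 46 / 74 = 0.6216
Recall = TP / (TP + FN) = 46 / 67 = 0.6866
F1 = 2 * P * R / (P + R)
= 2 * 0.6216 * 0.6866 / (0.6216 + 0.6866)
= 0.8536 / 1.3082
= 0.6525
As percentage: 65.2%

65.2


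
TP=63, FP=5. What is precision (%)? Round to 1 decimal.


Precision = TP / (TP + FP) * 100
= 63 / (63 + 5)
= 63 / 68
= 0.9265
= 92.6%

92.6


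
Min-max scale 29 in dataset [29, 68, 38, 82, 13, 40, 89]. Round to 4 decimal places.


Min = 13, Max = 89
Range = 89 - 13 = 76
Scaled = (x - min) / (max - min)
= (29 - 13) / 76
= 16 / 76
= 0.2105

0.2105


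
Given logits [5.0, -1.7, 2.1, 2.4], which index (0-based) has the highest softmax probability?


Softmax is a monotonic transformation, so it preserves the argmax.
We need to find the index of the maximum logit.
Index 0: 5.0
Index 1: -1.7
Index 2: 2.1
Index 3: 2.4
Maximum logit = 5.0 at index 0

0


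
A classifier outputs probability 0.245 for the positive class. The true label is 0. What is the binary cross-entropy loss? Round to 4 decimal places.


For y=0: Loss = -log(1-p)
= -log(1 - 0.245)
= -log(0.755)
= -(-0.281)
= 0.2810

0.2810


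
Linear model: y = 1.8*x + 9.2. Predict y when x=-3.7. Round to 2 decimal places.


y = 1.8 * -3.7 + (9.2)
= -6.66 + (9.2)
= 2.54

2.54


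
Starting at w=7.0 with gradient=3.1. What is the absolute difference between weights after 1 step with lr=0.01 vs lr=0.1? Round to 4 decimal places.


With lr=0.01: w_new = 7.0 - 0.01 * 3.1 = 6.969
With lr=0.1: w_new = 7.0 - 0.1 * 3.1 = 6.69
Absolute difference = |6.969 - 6.69|
= 0.2790

0.2790


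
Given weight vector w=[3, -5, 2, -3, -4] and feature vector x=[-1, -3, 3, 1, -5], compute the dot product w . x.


Element-wise products:
3 * -1 = -3
-5 * -3 = 15
2 * 3 = 6
-3 * 1 = -3
-4 * -5 = 20
Sum = -3 + 15 + 6 + -3 + 20
= 35

35


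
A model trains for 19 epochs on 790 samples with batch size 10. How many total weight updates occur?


Iterations per epoch = 790 / 10 = 79
Total updates = iterations_per_epoch * epochs
= 79 * 19
= 1501

1501


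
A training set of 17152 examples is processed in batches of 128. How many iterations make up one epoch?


Iterations per epoch = dataset_size / batch_size
= 17152 / 128
= 134

134


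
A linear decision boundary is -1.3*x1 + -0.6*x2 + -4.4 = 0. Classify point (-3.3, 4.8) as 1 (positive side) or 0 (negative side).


Compute -1.3 * -3.3 + -0.6 * 4.8 + -4.4
= 4.29 + -2.88 + -4.4
= -2.99
Since -2.99 < 0, the point is on the negative side.

0


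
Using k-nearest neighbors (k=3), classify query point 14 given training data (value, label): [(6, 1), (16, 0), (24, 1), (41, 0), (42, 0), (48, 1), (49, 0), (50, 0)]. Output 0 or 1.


Distances from query 14:
Point 16 (class 0): distance = 2
Point 6 (class 1): distance = 8
Point 24 (class 1): distance = 10
K=3 nearest neighbors: classes = [0, 1, 1]
Votes for class 1: 2 / 3
Majority vote => class 1

1


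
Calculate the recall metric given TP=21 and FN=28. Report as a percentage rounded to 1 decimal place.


Recall = TP / (TP + FN) * 100
= 21 / (21 + 28)
= 21 / 49
= 0.4286
= 42.9%

42.9


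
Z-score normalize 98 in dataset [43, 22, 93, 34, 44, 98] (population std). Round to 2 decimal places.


Mean = (43 + 22 + 93 + 34 + 44 + 98) / 6 = 55.6667
Variance = sum((x_i - mean)^2) / n = 847.5556
Std = sqrt(847.5556) = 29.1128
Z = (x - mean) / std
= (98 - 55.6667) / 29.1128
= 42.3333 / 29.1128
= 1.45

1.45


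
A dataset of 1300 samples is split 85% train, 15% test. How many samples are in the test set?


Train samples = 1300 * 85% = 1105
Test samples = 1300 - 1105
= 195

195


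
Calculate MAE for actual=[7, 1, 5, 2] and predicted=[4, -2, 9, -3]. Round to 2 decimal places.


Absolute errors: [3, 3, 4, 5]
Sum of absolute errors = 15
MAE = 15 / 4 = 3.75

3.75


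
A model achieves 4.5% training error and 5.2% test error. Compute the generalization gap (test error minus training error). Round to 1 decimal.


Generalization gap = test_error - train_error
= 5.2 - 4.5
= 0.7%
A small gap suggests good generalization.

0.7


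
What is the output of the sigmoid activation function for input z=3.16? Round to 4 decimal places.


sigmoid(z) = 1 / (1 + exp(-z))
exp(-(3.16)) = exp(-3.16) = 0.0424
1 + 0.0424 = 1.0424
1 / 1.0424 = 0.9593

0.9593


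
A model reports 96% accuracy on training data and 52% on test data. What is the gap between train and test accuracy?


Gap = train_accuracy - test_accuracy
= 96 - 52
= 44%
This large gap strongly indicates overfitting.

44


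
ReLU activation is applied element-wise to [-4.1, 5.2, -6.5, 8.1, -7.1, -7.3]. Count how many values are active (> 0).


ReLU(x) = max(0, x) for each element:
ReLU(-4.1) = 0
ReLU(5.2) = 5.2
ReLU(-6.5) = 0
ReLU(8.1) = 8.1
ReLU(-7.1) = 0
ReLU(-7.3) = 0
Active neurons (>0): 2

2


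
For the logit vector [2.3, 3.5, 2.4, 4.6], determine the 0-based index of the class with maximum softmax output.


Softmax is a monotonic transformation, so it preserves the argmax.
We need to find the index of the maximum logit.
Index 0: 2.3
Index 1: 3.5
Index 2: 2.4
Index 3: 4.6
Maximum logit = 4.6 at index 3

3


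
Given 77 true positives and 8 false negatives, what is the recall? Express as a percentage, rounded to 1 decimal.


Recall = TP / (TP + FN) * 100
= 77 / (77 + 8)
= 77 / 85
= 0.9059
= 90.6%

90.6
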